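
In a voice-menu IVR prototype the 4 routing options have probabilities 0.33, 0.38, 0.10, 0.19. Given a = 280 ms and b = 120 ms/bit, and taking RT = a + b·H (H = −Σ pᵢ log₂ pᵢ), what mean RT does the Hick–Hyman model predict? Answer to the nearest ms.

501 ms

Entropy contributions −pᵢ log₂ pᵢ: 0.5278, 0.5305, 0.3322, 0.4552; sum H = 1.8457 bits.
RT = a + bH = 280 + 120·1.8457 = 501.48 ms.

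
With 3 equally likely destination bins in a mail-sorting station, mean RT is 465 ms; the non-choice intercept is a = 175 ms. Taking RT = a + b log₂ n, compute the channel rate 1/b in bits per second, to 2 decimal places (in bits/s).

b = (465 − 175)/log₂ 3 = 290/1.5850 = 182.970 ms per bit = 0.18297 s/bit; the reciprocal is 5.465 bits/s.

5.47 bits/s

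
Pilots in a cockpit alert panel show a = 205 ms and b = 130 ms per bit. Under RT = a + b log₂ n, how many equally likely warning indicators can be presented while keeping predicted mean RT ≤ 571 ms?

130·log₂ n ≤ 571 − 205 = 366, giving log₂ n ≤ 2.8154 and n ≤ 7.039. The largest whole number is 7.

7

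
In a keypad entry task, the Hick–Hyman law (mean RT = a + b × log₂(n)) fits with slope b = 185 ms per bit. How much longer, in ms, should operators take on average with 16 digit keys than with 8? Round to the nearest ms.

185 ms

Only the slope matters, since a is common to both: ΔRT = b·log₂(n₂/n₁).
log₂(16) − log₂(8) = log₂(16/8) = log₂(2) = 1.
ΔRT = 185 × 1.0000 = 185.000 ms.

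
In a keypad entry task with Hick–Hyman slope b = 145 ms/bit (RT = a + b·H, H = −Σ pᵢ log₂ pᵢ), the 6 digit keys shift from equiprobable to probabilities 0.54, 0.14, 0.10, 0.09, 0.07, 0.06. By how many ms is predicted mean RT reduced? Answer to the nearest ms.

Equiprobable entropy H₀ = log₂ 6 = 2.5850 bits.
Skewed entropy H = −Σ pᵢ log₂ pᵢ = 2.0341 bits.
ΔRT = b·(H₀ − H) = 145 × 0.5509 = 79.88 ms.

80 ms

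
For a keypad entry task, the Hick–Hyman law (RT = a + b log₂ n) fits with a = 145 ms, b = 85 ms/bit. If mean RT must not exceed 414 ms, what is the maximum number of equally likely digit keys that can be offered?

8

Information budget: (414 − 145)/85 = 3.1647 bits, so n ≤ 2^3.1647 = 8.968 → at most 8.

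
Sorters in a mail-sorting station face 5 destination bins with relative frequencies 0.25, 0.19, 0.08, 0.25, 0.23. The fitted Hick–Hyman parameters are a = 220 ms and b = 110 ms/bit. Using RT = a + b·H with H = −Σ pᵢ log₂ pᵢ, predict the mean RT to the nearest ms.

Entropy contributions −pᵢ log₂ pᵢ: 0.5000, 0.4552, 0.2915, 0.5000, 0.4877; sum H = 2.2344 bits.
RT = a + bH = 220 + 110·2.2344 = 465.78 ms.

466 ms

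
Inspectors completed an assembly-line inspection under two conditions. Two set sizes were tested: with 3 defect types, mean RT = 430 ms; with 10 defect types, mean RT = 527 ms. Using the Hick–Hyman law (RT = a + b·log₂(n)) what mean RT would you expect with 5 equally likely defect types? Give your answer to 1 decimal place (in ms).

471.2 ms

RT is linear in log₂ n, so two points fix the line:
  b = (527 − 430) / (log₂ 10 − log₂ 3) = 97 / (3.3219 − 1.5850) = 55.845 ms/bit
  a = 430 − 55.845 × 1.5850 = 341.489 ms
Then RT(5) = 341.489 + 55.845 × log₂ 5 = 341.489 + 55.845 × 2.3219 ≈ 471.155 ms.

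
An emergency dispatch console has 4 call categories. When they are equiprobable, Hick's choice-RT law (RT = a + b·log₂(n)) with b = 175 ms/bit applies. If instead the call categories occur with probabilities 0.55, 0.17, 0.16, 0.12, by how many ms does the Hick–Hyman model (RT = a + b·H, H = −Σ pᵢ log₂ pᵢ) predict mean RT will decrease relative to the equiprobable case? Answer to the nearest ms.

53 ms

The RT saving is b·ΔH. Equiprobable H₀ = log₂(4) = 2.0000 bits; with the given probabilities H = 1.6990 bits.
b·(H₀ − H) = 175 × (2.0000 − 1.6990) = 52.67 ms.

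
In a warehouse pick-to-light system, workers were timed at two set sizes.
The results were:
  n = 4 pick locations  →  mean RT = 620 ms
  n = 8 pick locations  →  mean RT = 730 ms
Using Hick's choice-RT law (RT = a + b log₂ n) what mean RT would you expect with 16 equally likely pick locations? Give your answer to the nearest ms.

840 ms

Solve the two-equation system in a and b:
  b = (730 − 620) / (log₂ 8 − log₂ 4) = 110 / (3 − 2) = 110 ms/bit
  a = 620 − 110 × 2 = 400 ms
Then RT(16) = 400 + 110 × log₂ 16 = 400 + 110 × 4 ≈ 840.000 ms.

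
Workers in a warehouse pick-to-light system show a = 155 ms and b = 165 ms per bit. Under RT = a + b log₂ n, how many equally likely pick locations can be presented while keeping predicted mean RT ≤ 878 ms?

20

165·log₂ n ≤ 878 − 155 = 723, giving log₂ n ≤ 4.3818 and n ≤ 20.848. The largest whole number is 20.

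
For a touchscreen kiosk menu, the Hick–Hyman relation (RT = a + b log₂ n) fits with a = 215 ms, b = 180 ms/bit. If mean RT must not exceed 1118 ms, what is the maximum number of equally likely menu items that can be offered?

32

180·log₂ n ≤ 1118 − 215 = 903, giving log₂ n ≤ 5.0167 and n ≤ 32.372. The largest whole number is 32.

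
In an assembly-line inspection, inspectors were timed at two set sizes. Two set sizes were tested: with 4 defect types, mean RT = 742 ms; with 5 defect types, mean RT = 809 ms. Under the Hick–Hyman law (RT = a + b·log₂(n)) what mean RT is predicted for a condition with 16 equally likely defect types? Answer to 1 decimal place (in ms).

1158.2 ms

Fit slope and intercept:
  b = (809 − 742) / (log₂ 5 − log₂ 4) = 67 / (2.3219 − 2) = 208.121 ms/bit
  a = 742 − 208.121 × 2 = 325.758 ms
Then RT(16) = 325.758 + 208.121 × log₂ 16 = 325.758 + 208.121 × 4 ≈ 1158.242 ms.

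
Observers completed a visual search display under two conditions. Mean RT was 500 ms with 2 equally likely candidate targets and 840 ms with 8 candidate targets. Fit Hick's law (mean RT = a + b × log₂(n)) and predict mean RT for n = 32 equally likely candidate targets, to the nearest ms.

1180 ms

Solve the two-equation system in a and b:
  b = (840 − 500) / (log₂ 8 − log₂ 2) = 340 / (3 − 1) = 170 ms/bit
  a = 500 − 170 × 1 = 330 ms
Then RT(32) = 330 + 170 × log₂ 32 = 330 + 170 × 5 ≈ 1180.000 ms.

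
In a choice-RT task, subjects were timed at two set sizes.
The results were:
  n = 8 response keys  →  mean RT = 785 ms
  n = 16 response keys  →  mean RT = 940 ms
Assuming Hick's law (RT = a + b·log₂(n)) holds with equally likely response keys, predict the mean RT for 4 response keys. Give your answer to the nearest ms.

630 ms

With log₂ n on the abscissa the relation is linear; from the two conditions:
  b = (940 − 785) / (log₂ 16 − log₂ 8) = 155 / (4 − 3) = 155 ms/bit
  a = 785 − 155 × 3 = 320 ms
Then RT(4) = 320 + 155 × log₂ 4 = 320 + 155 × 2 ≈ 630.000 ms.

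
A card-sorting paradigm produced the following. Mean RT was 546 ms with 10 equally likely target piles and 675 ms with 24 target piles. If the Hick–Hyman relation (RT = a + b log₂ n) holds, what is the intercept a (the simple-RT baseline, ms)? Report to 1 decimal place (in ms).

206.7 ms

b = (RT₂ − RT₁)/(log₂ n₂ − log₂ n₁) = (675 − 546)/(4.5850 − 3.3219) = 102.135 ms/bit.
a = RT₁ − b·log₂ n₁ = 546 − 102.135 × 3.3219 = 206.715 ms.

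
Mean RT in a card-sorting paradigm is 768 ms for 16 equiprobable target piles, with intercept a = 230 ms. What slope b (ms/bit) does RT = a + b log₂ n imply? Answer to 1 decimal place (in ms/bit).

134.5 ms/bit

16 alternatives carry log₂ 16 = 4 bits; the choice cost is 768 − 230 = 538 ms, so b = 538/4 = 134.500 ms/bit.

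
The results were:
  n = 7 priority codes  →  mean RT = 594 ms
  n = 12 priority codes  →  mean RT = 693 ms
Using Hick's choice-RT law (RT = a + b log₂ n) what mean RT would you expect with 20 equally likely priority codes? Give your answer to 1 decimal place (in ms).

786.8 ms

Fit slope and intercept:
  b = (693 − 594) / (log₂ 12 − log₂ 7) = 99 / (3.5850 − 2.8074) = 127.314 ms/bit
  a = 594 − 127.314 × 2.8074 = 236.586 ms
Then RT(20) = 236.586 + 127.314 × log₂ 20 = 236.586 + 127.314 × 4.3219 ≈ 786.826 ms.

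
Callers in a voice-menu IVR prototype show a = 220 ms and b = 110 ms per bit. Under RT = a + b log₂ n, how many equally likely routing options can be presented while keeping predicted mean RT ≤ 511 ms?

6

Set 220 + 110·log₂ n ≤ 511 → log₂ n ≤ (511 − 220)/110 = 2.6455.
So n ≤ 2^2.6455 = 6.257; the largest integer n is 6.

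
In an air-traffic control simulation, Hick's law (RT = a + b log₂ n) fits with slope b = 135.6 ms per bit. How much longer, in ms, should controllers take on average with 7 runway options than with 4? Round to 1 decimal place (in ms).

109.5 ms

ΔRT = (a + b log₂ n₂) − (a + b log₂ n₁) = b·(log₂ n₂ − log₂ n₁).
log₂(7) − log₂(4) = 2.8074 − 2 = 0.8074.
ΔRT = 135.6 × 0.8074 = 109.477 ms.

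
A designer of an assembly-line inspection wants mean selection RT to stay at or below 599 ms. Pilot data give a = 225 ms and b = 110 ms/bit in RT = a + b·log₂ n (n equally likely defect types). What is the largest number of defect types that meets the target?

Set 225 + 110·log₂ n ≤ 599 → log₂ n ≤ (599 − 225)/110 = 3.4000.
So n ≤ 2^3.4000 = 10.556; the largest integer n is 10.

10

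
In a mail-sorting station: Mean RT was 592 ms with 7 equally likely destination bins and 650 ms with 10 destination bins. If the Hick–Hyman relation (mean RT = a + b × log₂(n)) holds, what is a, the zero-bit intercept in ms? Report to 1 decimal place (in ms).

275.6 ms

The slope on a log₂ axis is (650 − 592) / (3.3219 − 2.8074) = 112.715 ms/bit.
a = RT₁ − b·log₂ n₁ = 592 − 112.715 × 2.8074 = 275.570 ms.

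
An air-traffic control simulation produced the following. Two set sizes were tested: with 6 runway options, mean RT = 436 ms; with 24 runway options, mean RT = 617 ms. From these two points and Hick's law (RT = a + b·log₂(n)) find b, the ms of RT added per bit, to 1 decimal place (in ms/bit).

90.5 ms/bit

The slope on a log₂ axis is (617 − 436) / (4.5850 − 2.5850) = 90.500 ms/bit.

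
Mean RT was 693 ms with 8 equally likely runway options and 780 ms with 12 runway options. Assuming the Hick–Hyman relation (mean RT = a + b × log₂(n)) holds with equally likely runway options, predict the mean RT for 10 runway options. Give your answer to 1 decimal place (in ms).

740.9 ms

RT is linear in log₂ n, so two points fix the line:
  b = (780 − 693) / (log₂ 12 − log₂ 8) = 87 / (3.5850 − 3) = 148.727 ms/bit
  a = 693 − 148.727 × 3 = 246.818 ms
Then RT(10) = 246.818 + 148.727 × log₂ 10 = 246.818 + 148.727 × 3.3219 ≈ 740.880 ms.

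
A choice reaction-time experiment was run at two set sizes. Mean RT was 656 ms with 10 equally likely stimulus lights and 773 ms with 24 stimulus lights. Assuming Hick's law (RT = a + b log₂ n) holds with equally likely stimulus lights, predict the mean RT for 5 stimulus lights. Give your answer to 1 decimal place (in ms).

563.4 ms

RT is linear in log₂ n, so two points fix the line:
  b = (773 − 656) / (log₂ 24 − log₂ 10) = 117 / (4.5850 − 3.3219) = 92.634 ms/bit
  a = 656 − 92.634 × 3.3219 = 348.276 ms
Then RT(5) = 348.276 + 92.634 × log₂ 5 = 348.276 + 92.634 × 2.3219 ≈ 563.366 ms.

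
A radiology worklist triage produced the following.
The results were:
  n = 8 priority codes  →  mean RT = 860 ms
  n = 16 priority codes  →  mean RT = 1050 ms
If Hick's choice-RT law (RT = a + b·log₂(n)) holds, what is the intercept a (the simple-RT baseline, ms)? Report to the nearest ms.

290 ms

Slope: b = (1050 − 860) / (log₂ 16 − log₂ 8) = 190/1.0000 = 190 ms/bit.
Intercept: a = 860 − 190·log₂(8) = 290.000 ms.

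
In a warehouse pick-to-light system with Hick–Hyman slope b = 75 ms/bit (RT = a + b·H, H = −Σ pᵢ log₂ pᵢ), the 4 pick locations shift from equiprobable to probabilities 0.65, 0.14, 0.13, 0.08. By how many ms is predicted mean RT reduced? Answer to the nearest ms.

39 ms

The RT saving is b·ΔH. Equiprobable H₀ = log₂(4) = 2.0000 bits; with the given probabilities H = 1.4752 bits.
b·(H₀ − H) = 75 × (2.0000 − 1.4752) = 39.36 ms.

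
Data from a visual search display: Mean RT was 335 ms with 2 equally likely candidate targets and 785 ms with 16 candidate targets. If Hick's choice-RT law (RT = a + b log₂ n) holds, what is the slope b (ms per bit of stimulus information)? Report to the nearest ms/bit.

The slope on a log₂ axis is (785 − 335) / (4 − 1) = 150 ms/bit.

150 ms/bit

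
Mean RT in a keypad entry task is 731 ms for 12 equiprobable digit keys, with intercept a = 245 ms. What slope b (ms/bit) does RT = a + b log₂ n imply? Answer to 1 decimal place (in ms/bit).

b = (731 − 245) / log₂(12) = 486 / 3.5850 = 135.566 ms/bit.

135.6 ms/bit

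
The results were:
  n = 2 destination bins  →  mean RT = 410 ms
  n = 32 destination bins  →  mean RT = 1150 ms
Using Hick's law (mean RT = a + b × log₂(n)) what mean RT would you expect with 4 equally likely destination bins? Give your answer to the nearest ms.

Fit slope and intercept:
  b = (1150 − 410) / (log₂ 32 − log₂ 2) = 740 / (5 − 1) = 185 ms/bit
  a = 410 − 185 × 1 = 225 ms
Then RT(4) = 225 + 185 × log₂ 4 = 225 + 185 × 2 ≈ 595.000 ms.

595 ms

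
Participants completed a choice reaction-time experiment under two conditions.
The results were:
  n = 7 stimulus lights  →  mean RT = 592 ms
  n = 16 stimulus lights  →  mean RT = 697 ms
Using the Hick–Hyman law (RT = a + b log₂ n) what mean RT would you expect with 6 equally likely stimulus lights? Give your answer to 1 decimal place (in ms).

Fit slope and intercept:
  b = (697 − 592) / (log₂ 16 − log₂ 7) = 105 / (4 − 2.8074) = 88.040 ms/bit
  a = 592 − 88.040 × 2.8074 = 344.842 ms
Then RT(6) = 344.842 + 88.040 × log₂ 6 = 344.842 + 88.040 × 2.5850 ≈ 572.421 ms.

572.4 ms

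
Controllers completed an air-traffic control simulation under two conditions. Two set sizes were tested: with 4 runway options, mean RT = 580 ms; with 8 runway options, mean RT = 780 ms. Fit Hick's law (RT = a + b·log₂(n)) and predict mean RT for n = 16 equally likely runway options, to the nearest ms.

Solve the two-equation system in a and b:
  b = (780 − 580) / (log₂ 8 − log₂ 4) = 200 / (3 − 2) = 200 ms/bit
  a = 580 − 200 × 2 = 180 ms
Then RT(16) = 180 + 200 × log₂ 16 = 180 + 200 × 4 ≈ 980.000 ms.

980 ms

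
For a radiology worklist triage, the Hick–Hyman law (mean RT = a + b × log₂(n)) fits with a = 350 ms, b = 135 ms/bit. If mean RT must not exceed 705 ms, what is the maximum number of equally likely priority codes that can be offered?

Set 350 + 135·log₂ n ≤ 705 → log₂ n ≤ (705 − 350)/135 = 2.6296.
So n ≤ 2^2.6296 = 6.189; the largest integer n is 6.

6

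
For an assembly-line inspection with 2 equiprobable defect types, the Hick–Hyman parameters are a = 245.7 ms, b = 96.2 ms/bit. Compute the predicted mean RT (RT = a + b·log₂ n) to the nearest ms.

342 ms

log₂(2) = 1 bits, so RT = 245.7 + 96.2 × 1 ≈ 341.900 ms.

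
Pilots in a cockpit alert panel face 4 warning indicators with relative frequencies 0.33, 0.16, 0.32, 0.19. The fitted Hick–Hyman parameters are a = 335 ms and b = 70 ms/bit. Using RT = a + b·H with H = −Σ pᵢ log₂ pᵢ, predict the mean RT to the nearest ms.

470 ms

Entropy contributions −pᵢ log₂ pᵢ: 0.5278, 0.4230, 0.5260, 0.4552; sum H = 1.9321 bits.
RT = a + bH = 335 + 70·1.9321 = 470.25 ms.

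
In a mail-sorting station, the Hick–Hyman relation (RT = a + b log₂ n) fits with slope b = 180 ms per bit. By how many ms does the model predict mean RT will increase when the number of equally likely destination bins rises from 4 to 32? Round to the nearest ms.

Only the slope matters, since a is common to both: ΔRT = b·log₂(n₂/n₁).
log₂(32) − log₂(4) = log₂(32/4) = log₂(8) = 3.
ΔRT = 180 × 3.0000 = 540.000 ms.

540 ms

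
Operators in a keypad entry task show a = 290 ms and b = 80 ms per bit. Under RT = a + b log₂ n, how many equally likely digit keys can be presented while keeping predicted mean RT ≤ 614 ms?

16

Set 290 + 80·log₂ n ≤ 614 → log₂ n ≤ (614 − 290)/80 = 4.0500.
So n ≤ 2^4.0500 = 16.564; the largest integer n is 16.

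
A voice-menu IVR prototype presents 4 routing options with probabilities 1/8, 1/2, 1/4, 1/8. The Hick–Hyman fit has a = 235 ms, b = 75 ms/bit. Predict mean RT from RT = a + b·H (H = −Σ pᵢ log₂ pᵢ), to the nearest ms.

H = −Σ pᵢ log₂ pᵢ = 0.125·3 + 0.5·1 + 0.25·2 + 0.125·3 = 1.750 bits.
RT = 235 + 75 × 1.750 = 366.25 ms.

366 ms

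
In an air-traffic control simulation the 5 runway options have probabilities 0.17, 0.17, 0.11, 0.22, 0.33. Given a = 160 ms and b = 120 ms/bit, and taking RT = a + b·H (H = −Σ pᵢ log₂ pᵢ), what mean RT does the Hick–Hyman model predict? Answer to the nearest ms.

H = 0.17·log₂(1/0.17) + 0.17·log₂(1/0.17) + 0.11·log₂(1/0.11) + 0.22·log₂(1/0.22) + 0.33·log₂(1/0.33) = 2.2279 bits.
RT = 160 + 120 × 2.2279 = 427.34 ms.

427 ms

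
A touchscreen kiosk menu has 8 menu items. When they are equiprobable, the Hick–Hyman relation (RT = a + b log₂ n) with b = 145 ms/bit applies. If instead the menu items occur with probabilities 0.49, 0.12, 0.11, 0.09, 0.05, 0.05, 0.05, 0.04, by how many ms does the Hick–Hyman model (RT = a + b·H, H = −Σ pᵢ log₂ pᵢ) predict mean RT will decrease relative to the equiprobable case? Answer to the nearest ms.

The RT saving is b·ΔH. Equiprobable H₀ = log₂(8) = 3.0000 bits; with the given probabilities H = 2.3683 bits.
b·(H₀ − H) = 145 × (3.0000 − 2.3683) = 91.59 ms.

92 ms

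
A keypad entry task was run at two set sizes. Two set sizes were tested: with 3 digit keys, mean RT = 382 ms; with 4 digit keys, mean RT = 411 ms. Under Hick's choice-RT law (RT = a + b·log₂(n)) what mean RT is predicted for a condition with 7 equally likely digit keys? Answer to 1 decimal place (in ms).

RT is linear in log₂ n, so two points fix the line:
  b = (411 − 382) / (log₂ 4 − log₂ 3) = 29 / (2 − 1.5850) = 69.873 ms/bit
  a = 382 − 69.873 × 1.5850 = 271.254 ms
Then RT(7) = 271.254 + 69.873 × log₂ 7 = 271.254 + 69.873 × 2.8074 ≈ 467.412 ms.

467.4 ms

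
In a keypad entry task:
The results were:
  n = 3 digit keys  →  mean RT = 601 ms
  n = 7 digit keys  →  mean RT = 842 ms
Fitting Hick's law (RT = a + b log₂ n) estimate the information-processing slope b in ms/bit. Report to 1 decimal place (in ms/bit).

The slope on a log₂ axis is (842 − 601) / (2.8074 − 1.5850) = 197.154 ms/bit.

197.2 ms/bit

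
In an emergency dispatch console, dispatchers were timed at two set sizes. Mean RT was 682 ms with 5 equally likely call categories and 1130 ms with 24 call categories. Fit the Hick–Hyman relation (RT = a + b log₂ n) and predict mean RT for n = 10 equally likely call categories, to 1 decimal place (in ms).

880.0 ms

Solve the two-equation system in a and b:
  b = (1130 − 682) / (log₂ 24 − log₂ 5) = 448 / (4.5850 − 2.3219) = 197.964 ms/bit
  a = 682 − 197.964 × 2.3219 = 222.341 ms
Then RT(10) = 222.341 + 197.964 × log₂ 10 = 222.341 + 197.964 × 3.3219 ≈ 879.964 ms.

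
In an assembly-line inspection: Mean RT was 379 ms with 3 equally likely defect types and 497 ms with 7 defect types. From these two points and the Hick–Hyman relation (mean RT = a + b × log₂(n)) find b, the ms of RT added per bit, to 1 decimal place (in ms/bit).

The slope on a log₂ axis is (497 − 379) / (2.8074 − 1.5850) = 96.532 ms/bit.

96.5 ms/bit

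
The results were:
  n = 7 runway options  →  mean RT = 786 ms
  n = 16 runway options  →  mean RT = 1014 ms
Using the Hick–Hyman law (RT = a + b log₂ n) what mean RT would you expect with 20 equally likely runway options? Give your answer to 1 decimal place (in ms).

With log₂ n on the abscissa the relation is linear; from the two conditions:
  b = (1014 − 786) / (log₂ 16 − log₂ 7) = 228 / (4 − 2.8074) = 191.172 ms/bit
  a = 786 − 191.172 × 2.8074 = 249.313 ms
Then RT(20) = 249.313 + 191.172 × log₂ 20 = 249.313 + 191.172 × 4.3219 ≈ 1075.544 ms.

1075.5 ms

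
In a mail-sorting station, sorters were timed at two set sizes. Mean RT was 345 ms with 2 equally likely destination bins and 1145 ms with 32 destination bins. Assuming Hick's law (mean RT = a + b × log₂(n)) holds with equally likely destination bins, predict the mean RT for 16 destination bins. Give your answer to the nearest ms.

945 ms

Solve the two-equation system in a and b:
  b = (1145 − 345) / (log₂ 32 − log₂ 2) = 800 / (5 − 1) = 200 ms/bit
  a = 345 − 200 × 1 = 145 ms
Then RT(16) = 145 + 200 × log₂ 16 = 145 + 200 × 4 ≈ 945.000 ms.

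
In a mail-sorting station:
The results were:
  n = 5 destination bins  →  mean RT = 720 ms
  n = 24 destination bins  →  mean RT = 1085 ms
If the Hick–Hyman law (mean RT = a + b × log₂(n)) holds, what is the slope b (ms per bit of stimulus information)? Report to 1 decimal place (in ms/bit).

161.3 ms/bit

Slope: b = (1085 − 720) / (log₂ 24 − log₂ 5) = 365/2.2630 = 161.288 ms/bit.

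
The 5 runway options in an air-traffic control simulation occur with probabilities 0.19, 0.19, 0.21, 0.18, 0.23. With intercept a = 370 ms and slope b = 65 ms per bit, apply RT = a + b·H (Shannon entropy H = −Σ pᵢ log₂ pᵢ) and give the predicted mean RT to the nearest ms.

521 ms

H = 0.19·log₂(1/0.19) + 0.19·log₂(1/0.19) + 0.21·log₂(1/0.21) + 0.18·log₂(1/0.18) + 0.23·log₂(1/0.23) = 2.3163 bits.
RT = 370 + 65 × 2.3163 = 520.56 ms.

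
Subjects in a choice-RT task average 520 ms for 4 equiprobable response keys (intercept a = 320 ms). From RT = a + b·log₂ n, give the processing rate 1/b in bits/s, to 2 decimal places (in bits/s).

10.00 bits/s

b = (520 − 320)/log₂ 4 = 200/2 = 100.000 ms per bit = 0.10000 s/bit; the reciprocal is 10.000 bits/s.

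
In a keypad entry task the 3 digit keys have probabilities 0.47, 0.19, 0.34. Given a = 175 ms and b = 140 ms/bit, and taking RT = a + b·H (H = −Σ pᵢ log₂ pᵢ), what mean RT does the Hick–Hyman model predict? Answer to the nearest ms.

Entropy contributions −pᵢ log₂ pᵢ: 0.5120, 0.4552, 0.5292; sum H = 1.4964 bits.
RT = a + bH = 175 + 140·1.4964 = 384.49 ms.

384 ms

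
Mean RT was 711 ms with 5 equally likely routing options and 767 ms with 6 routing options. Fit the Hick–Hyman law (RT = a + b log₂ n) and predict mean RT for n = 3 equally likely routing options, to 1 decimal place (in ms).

Fit slope and intercept:
  b = (767 − 711) / (log₂ 6 − log₂ 5) = 56 / (2.5850 − 2.3219) = 212.900 ms/bit
  a = 711 − 212.900 × 2.3219 = 216.662 ms
Then RT(3) = 216.662 + 212.900 × log₂ 3 = 216.662 + 212.900 × 1.5850 ≈ 554.100 ms.

554.1 ms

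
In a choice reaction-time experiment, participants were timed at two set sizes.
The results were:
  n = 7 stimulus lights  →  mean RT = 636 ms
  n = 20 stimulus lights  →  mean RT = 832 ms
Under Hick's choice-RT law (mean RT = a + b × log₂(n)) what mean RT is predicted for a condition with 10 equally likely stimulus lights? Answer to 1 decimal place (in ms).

Fit slope and intercept:
  b = (832 − 636) / (log₂ 20 − log₂ 7) = 196 / (4.3219 − 2.8074) = 129.409 ms/bit
  a = 636 − 129.409 × 2.8074 = 272.702 ms
Then RT(10) = 272.702 + 129.409 × log₂ 10 = 272.702 + 129.409 × 3.3219 ≈ 702.591 ms.

702.6 ms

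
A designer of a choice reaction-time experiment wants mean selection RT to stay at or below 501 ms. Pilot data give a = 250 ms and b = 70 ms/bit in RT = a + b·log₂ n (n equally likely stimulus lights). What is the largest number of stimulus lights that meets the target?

Information budget: (501 − 250)/70 = 3.5857 bits, so n ≤ 2^3.5857 = 12.006 → at most 12.

12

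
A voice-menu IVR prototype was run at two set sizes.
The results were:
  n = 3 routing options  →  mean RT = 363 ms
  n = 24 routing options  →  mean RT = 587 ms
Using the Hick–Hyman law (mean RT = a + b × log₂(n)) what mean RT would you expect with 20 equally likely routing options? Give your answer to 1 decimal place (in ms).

567.4 ms

With log₂ n on the abscissa the relation is linear; from the two conditions:
  b = (587 − 363) / (log₂ 24 − log₂ 3) = 224 / (4.5850 − 1.5850) = 74.667 ms/bit
  a = 363 − 74.667 × 1.5850 = 244.656 ms
Then RT(20) = 244.656 + 74.667 × log₂ 20 = 244.656 + 74.667 × 4.3219 ≈ 567.360 ms.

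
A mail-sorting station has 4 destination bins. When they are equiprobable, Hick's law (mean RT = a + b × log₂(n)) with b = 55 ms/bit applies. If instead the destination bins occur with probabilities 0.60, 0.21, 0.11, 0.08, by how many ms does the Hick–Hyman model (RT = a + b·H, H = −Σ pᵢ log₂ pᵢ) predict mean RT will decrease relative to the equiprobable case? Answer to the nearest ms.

The RT saving is b·ΔH. Equiprobable H₀ = log₂(4) = 2.0000 bits; with the given probabilities H = 1.5568 bits.
b·(H₀ − H) = 55 × (2.0000 − 1.5568) = 24.38 ms.

24 ms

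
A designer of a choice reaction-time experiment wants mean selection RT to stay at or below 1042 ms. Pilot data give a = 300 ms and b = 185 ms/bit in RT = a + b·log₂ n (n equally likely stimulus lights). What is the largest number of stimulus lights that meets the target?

Information budget: (1042 − 300)/185 = 4.0108 bits, so n ≤ 2^4.0108 = 16.120 → at most 16.

16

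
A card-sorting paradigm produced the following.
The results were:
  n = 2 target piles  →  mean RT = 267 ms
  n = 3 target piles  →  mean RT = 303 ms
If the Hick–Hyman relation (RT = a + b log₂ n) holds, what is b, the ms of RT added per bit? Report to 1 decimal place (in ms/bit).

61.5 ms/bit

b = (RT₂ − RT₁)/(log₂ n₂ − log₂ n₁) = (303 − 267)/(1.5850 − 1) = 61.542 ms/bit.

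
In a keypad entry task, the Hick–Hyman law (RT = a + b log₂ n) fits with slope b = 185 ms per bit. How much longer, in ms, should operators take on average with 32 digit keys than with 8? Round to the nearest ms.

ΔRT = (a + b log₂ n₂) − (a + b log₂ n₁) = b·(log₂ n₂ − log₂ n₁).
log₂(32) − log₂(8) = log₂(32/8) = log₂(4) = 2.
ΔRT = 185 × 2.0000 = 370.000 ms.

370 ms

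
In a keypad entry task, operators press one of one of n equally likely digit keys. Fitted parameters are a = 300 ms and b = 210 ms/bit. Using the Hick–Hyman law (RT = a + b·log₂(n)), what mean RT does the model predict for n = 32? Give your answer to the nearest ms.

1350 ms

log₂(32) = 5 bits, so RT = 300 + 210 × 5 ≈ 1350.000 ms.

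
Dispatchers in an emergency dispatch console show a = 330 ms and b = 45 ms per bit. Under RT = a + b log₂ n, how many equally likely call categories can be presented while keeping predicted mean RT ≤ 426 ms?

Set 330 + 45·log₂ n ≤ 426 → log₂ n ≤ (426 − 330)/45 = 2.1333.
So n ≤ 2^2.1333 = 4.387; the largest integer n is 4.

4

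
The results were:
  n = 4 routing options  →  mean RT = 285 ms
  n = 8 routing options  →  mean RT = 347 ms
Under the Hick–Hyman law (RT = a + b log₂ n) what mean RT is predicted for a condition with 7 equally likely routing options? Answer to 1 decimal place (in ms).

335.1 ms

Fit slope and intercept:
  b = (347 − 285) / (log₂ 8 − log₂ 4) = 62 / (3 − 2) = 62.000 ms/bit
  a = 285 − 62.000 × 2 = 161.000 ms
Then RT(7) = 161.000 + 62.000 × log₂ 7 = 161.000 + 62.000 × 2.8074 ≈ 335.056 ms.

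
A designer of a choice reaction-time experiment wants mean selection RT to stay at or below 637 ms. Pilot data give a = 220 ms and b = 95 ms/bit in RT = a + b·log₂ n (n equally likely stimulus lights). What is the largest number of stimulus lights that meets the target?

Information budget: (637 − 220)/95 = 4.3895 bits, so n ≤ 2^4.3895 = 20.959 → at most 20.

20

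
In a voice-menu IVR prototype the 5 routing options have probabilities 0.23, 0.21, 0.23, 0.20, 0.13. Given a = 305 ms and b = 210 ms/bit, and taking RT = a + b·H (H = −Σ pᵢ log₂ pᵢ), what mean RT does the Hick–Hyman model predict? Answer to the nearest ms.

H = 0.23·log₂(1/0.23) + 0.21·log₂(1/0.21) + 0.23·log₂(1/0.23) + 0.20·log₂(1/0.20) + 0.13·log₂(1/0.13) = 2.2952 bits.
RT = 305 + 210 × 2.2952 = 786.99 ms.

787 ms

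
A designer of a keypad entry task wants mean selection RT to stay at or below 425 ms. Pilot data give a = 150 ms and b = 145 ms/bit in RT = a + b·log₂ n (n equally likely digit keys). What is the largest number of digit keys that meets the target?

3

145·log₂ n ≤ 425 − 150 = 275, giving log₂ n ≤ 1.8966 and n ≤ 3.723. The largest whole number is 3.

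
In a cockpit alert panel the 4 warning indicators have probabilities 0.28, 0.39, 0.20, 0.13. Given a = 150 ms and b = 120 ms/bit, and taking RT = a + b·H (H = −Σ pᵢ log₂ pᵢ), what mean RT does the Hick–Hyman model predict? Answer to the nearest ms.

377 ms

Entropy contributions −pᵢ log₂ pᵢ: 0.5142, 0.5298, 0.4644, 0.3826; sum H = 1.8910 bits.
RT = a + bH = 150 + 120·1.8910 = 376.93 ms.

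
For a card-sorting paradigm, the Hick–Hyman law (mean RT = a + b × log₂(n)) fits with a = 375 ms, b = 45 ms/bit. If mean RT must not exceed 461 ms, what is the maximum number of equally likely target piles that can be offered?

45·log₂ n ≤ 461 − 375 = 86, giving log₂ n ≤ 1.9111 and n ≤ 3.761. The largest whole number is 3.

3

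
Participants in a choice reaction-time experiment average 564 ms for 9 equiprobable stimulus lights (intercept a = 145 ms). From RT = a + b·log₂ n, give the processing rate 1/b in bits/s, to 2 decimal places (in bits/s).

Choice component = 564 − 145 = 419 ms over log₂(9) = 3.1699 bits.
b = 419 / 3.1699 = 132.180 ms/bit, so 1/b = 7.565 bits/s.

7.57 bits/s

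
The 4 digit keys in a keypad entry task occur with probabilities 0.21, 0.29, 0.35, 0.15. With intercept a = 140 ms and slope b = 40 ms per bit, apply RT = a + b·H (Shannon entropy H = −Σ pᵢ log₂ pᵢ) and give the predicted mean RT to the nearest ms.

217 ms

Entropy contributions −pᵢ log₂ pᵢ: 0.4728, 0.5179, 0.5301, 0.4105; sum H = 1.9314 bits.
RT = a + bH = 140 + 40·1.9314 = 217.25 ms.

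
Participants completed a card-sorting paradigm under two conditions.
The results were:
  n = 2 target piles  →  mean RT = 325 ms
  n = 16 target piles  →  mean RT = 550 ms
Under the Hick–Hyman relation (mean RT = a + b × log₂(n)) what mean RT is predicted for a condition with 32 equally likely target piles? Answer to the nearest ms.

625 ms

Fit slope and intercept:
  b = (550 − 325) / (log₂ 16 − log₂ 2) = 225 / (4 − 1) = 75 ms/bit
  a = 325 − 75 × 1 = 250 ms
Then RT(32) = 250 + 75 × log₂ 32 = 250 + 75 × 5 ≈ 625.000 ms.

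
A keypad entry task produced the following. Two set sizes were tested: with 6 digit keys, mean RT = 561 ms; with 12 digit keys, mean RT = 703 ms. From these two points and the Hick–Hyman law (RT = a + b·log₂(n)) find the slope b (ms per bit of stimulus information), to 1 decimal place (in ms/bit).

The slope on a log₂ axis is (703 − 561) / (3.5850 − 2.5850) = 142.000 ms/bit.

142.0 ms/bit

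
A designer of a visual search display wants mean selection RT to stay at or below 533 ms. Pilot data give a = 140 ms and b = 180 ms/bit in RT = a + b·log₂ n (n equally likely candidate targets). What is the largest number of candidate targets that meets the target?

4

Set 140 + 180·log₂ n ≤ 533 → log₂ n ≤ (533 − 140)/180 = 2.1833.
So n ≤ 2^2.1833 = 4.542; the largest integer n is 4.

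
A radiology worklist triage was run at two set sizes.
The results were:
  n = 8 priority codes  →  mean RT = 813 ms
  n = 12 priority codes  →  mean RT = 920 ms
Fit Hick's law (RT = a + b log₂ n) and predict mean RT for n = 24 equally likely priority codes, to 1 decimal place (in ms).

Fit slope and intercept:
  b = (920 − 813) / (log₂ 12 − log₂ 8) = 107 / (3.5850 − 3) = 182.918 ms/bit
  a = 813 − 182.918 × 3 = 264.247 ms
Then RT(24) = 264.247 + 182.918 × log₂ 24 = 264.247 + 182.918 × 4.5850 ≈ 1102.918 ms.

1102.9 ms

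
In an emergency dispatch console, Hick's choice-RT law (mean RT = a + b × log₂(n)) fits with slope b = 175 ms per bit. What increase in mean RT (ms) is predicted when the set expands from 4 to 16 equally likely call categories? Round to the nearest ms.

350 ms

ΔRT = (a + b log₂ n₂) − (a + b log₂ n₁) = b·(log₂ n₂ − log₂ n₁).
log₂(16) − log₂(4) = log₂(16/4) = log₂(4) = 2.
ΔRT = 175 × 2.0000 = 350.000 ms.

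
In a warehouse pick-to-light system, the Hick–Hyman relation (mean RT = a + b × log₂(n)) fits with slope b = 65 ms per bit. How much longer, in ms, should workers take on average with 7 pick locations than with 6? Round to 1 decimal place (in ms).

14.5 ms

ΔRT = (a + b log₂ n₂) − (a + b log₂ n₁) = b·(log₂ n₂ − log₂ n₁).
log₂(7) − log₂(6) = 2.8074 − 2.5850 = 0.2224.
ΔRT = 65 × 0.2224 = 14.456 ms.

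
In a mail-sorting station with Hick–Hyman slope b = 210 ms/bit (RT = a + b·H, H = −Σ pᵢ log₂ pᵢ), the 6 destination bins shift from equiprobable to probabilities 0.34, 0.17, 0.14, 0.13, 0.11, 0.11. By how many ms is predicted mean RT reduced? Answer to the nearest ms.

Equiprobable entropy H₀ = log₂ 6 = 2.5850 bits.
Skewed entropy H = −Σ pᵢ log₂ pᵢ = 2.4441 bits.
ΔRT = b·(H₀ − H) = 210 × 0.1409 = 29.58 ms.

30 ms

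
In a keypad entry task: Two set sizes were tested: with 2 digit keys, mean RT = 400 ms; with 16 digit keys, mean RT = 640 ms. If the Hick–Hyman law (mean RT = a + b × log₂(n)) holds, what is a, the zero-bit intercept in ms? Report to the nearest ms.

320 ms

b = (RT₂ − RT₁)/(log₂ n₂ − log₂ n₁) = (640 − 400)/(4 − 1) = 80 ms/bit.
a = RT₁ − b·log₂ n₁ = 400 − 80 × 1 = 320.000 ms.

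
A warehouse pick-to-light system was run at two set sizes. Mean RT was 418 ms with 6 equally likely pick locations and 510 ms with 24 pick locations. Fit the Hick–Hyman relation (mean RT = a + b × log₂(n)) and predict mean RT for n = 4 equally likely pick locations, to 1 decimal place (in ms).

RT is linear in log₂ n, so two points fix the line:
  b = (510 − 418) / (log₂ 24 − log₂ 6) = 92 / (4.5850 − 2.5850) = 46.000 ms/bit
  a = 418 − 46.000 × 2.5850 = 299.092 ms
Then RT(4) = 299.092 + 46.000 × log₂ 4 = 299.092 + 46.000 × 2 ≈ 391.092 ms.

391.1 ms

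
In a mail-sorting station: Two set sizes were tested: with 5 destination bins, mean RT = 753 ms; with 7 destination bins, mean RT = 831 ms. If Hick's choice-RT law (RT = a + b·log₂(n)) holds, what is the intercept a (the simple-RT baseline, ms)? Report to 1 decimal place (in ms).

The slope on a log₂ axis is (831 − 753) / (2.8074 − 2.3219) = 160.683 ms/bit.
Intercept: a = 753 − 160.683·log₂(5) = 379.905 ms.

379.9 ms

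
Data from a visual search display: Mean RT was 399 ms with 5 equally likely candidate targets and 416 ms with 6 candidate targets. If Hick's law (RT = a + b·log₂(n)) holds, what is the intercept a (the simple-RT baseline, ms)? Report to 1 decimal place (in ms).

The slope on a log₂ axis is (416 − 399) / (2.5850 − 2.3219) = 64.630 ms/bit.
Intercept: a = 399 − 64.630·log₂(5) = 248.933 ms.

248.9 ms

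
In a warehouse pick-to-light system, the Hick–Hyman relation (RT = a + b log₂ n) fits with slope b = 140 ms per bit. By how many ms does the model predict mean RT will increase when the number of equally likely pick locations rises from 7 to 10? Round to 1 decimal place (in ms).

Only the slope matters, since a is common to both: ΔRT = b·log₂(n₂/n₁).
log₂(10) − log₂(7) = 3.3219 − 2.8074 = 0.5146.
ΔRT = 140 × 0.5146 = 72.040 ms.

72.0 ms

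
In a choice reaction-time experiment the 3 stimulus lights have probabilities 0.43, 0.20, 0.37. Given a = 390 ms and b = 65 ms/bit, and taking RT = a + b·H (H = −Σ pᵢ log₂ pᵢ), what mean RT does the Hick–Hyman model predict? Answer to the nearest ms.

Entropy contributions −pᵢ log₂ pᵢ: 0.5236, 0.4644, 0.5307; sum H = 1.5187 bits.
RT = a + bH = 390 + 65·1.5187 = 488.71 ms.

489 ms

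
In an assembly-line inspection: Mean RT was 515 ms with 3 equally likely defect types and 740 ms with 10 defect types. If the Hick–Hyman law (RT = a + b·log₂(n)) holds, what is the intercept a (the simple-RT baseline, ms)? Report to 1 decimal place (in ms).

309.7 ms

Slope: b = (740 − 515) / (log₂ 10 − log₂ 3) = 225/1.7370 = 129.536 ms/bit.
a = RT₁ − b·log₂ n₁ = 515 − 129.536 × 1.5850 = 309.690 ms.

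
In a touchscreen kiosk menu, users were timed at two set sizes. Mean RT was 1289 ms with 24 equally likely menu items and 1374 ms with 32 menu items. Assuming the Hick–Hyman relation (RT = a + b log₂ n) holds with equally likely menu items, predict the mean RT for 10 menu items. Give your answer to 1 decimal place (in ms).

1030.3 ms

Solve the two-equation system in a and b:
  b = (1374 − 1289) / (log₂ 32 − log₂ 24) = 85 / (5 − 4.5850) = 204.801 ms/bit
  a = 1289 − 204.801 × 4.5850 = 349.996 ms
Then RT(10) = 349.996 + 204.801 × log₂ 10 = 349.996 + 204.801 × 3.3219 ≈ 1030.330 ms.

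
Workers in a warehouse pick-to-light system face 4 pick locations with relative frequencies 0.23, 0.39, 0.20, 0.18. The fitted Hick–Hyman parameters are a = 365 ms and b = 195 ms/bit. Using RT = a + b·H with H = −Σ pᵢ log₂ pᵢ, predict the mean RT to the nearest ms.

741 ms

Entropy contributions −pᵢ log₂ pᵢ: 0.4877, 0.5298, 0.4644, 0.4453; sum H = 1.9272 bits.
RT = a + bH = 365 + 195·1.9272 = 740.80 ms.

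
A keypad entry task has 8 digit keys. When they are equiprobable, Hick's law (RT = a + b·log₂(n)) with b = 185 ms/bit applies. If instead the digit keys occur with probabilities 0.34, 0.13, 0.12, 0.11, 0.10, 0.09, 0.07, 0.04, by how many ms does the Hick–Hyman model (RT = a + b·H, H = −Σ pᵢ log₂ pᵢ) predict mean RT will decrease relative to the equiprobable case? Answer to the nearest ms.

50 ms

Equiprobable entropy H₀ = log₂ 8 = 3.0000 bits.
Skewed entropy H = −Σ pᵢ log₂ pᵢ = 2.7283 bits.
ΔRT = b·(H₀ − H) = 185 × 0.2717 = 50.26 ms.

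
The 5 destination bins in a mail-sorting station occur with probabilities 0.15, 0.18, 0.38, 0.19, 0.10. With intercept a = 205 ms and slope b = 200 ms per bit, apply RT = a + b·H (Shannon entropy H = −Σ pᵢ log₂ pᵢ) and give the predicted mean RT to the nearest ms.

640 ms

H = 0.15·log₂(1/0.15) + 0.18·log₂(1/0.18) + 0.38·log₂(1/0.38) + 0.19·log₂(1/0.19) + 0.10·log₂(1/0.10) = 2.1737 bits.
RT = 205 + 200 × 2.1737 = 639.74 ms.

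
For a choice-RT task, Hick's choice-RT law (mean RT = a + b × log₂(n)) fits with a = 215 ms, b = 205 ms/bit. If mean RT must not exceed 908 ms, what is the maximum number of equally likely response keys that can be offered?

Information budget: (908 − 215)/205 = 3.3805 bits, so n ≤ 2^3.3805 = 10.414 → at most 10.

10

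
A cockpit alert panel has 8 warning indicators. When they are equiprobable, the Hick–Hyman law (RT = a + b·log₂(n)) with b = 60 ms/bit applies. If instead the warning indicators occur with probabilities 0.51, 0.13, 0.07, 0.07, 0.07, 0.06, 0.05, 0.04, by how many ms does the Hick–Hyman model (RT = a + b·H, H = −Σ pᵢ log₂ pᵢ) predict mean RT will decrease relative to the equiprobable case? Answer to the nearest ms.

40 ms

The RT saving is b·ΔH. Equiprobable H₀ = log₂(8) = 3.0000 bits; with the given probabilities H = 2.3291 bits.
b·(H₀ − H) = 60 × (3.0000 − 2.3291) = 40.25 ms.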